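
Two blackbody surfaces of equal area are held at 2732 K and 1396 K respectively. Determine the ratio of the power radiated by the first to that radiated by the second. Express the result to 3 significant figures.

P₁/P₂ ≈ 14.7

With equal areas, P₁/P₂ = (T₁/T₂)⁴ = (2732/1396)⁴ = 14.7.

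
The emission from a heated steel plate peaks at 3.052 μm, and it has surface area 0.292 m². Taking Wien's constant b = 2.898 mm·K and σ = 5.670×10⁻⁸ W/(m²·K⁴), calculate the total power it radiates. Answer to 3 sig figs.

Wien's law: T = b/λ_max = 2.898×10⁻³/3.052×10⁻⁶ = 949.541 K.
Area A = 0.292 m².
Then P = σAT⁴ = 5.670×10⁻⁸×0.292×(949.541)⁴ = 1.35×10⁴ W.

P ≈ 1.35×10⁴ W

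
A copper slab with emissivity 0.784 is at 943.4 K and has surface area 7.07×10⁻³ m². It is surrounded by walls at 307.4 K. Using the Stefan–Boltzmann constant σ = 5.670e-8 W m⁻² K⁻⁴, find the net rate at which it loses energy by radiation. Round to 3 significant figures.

Area A = 7.07×10⁻³ m².
Net radiated power P_net = εσA(T⁴ − T₀⁴) = 0.784×5.670×10⁻⁸×7.07×10⁻³×(943.4⁴ − 307.4⁴).
T⁴ − T₀⁴ = 7.92106×10¹¹ − 8.92926×10⁹ = 7.83177×10¹¹ K⁴, so P_net = 246 W.

Net loss ≈ 246 W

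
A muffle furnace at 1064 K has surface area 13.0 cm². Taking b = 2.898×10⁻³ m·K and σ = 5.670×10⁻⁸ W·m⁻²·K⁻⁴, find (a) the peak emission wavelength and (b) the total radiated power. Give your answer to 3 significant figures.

(a) λ_max = b/T = 2.898×10⁻³/1064 = 2.724×10⁻⁶ m = 2.72 μm.
Area A = 13.0 cm² = 1.30×10⁻³ m².
(b) P = σAT⁴ = 5.670×10⁻⁸×1.30×10⁻³×(1064)⁴ = 94.5 W.

λ_max ≈ 2.72 μm; P ≈ 94.5 W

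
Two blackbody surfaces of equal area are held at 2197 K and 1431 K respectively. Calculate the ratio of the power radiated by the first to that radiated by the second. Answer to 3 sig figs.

With equal areas, P₁/P₂ = (T₁/T₂)⁴ = (2197/1431)⁴ = 5.56.

P₁/P₂ ≈ 5.56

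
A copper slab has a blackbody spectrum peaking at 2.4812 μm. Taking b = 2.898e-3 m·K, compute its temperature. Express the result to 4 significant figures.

Wien's law gives T = b/λ_max = (2.898×10⁻³ m·K)/(2.4812×10⁻⁶ m) = 1168 K.

T ≈ 1168 K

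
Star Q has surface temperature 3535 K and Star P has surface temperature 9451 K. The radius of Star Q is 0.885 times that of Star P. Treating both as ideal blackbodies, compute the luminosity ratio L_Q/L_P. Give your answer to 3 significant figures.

L_Q/L_P ≈ 0.0153

L ∝ R²T⁴, so L_Q/L_P = (R_Q/R_P)²(T_Q/T_P)⁴ = (0.885)² × (3535/9451)⁴ = 0.783225 × 0.0195725 = 0.0153.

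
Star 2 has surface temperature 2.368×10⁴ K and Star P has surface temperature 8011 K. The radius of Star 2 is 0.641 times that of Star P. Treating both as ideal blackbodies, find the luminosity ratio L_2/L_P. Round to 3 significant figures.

L ∝ R²T⁴, so L_2/L_P = (R_2/R_P)²(T_2/T_P)⁴ = (0.641)² × (2.368×10⁴/8011)⁴ = 0.410881 × 76.3449 = 31.4.

L_2/L_P ≈ 31.4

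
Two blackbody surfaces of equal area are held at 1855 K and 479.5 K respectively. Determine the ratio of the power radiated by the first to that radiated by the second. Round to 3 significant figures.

With equal areas, P₁/P₂ = (T₁/T₂)⁴ = (1855/479.5)⁴ = 224.

P₁/P₂ ≈ 224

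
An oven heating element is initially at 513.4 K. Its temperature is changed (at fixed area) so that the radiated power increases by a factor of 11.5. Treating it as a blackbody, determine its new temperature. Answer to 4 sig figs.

P ∝ T⁴, so T₂/T₁ = (P₂/P₁)^(1/4) = (11.5)^(1/4) = 1.84151.
T₂ = 513.4 × 1.84151 = 945.4 K.

T₂ ≈ 945.4 K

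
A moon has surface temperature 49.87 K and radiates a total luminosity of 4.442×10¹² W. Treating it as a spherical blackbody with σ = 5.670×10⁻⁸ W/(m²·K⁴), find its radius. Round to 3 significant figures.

R ≈ 1.00×10⁶ m

L = 4πR²σT⁴ ⇒ R = √(L/(4πσT⁴)).
σT⁴ = 0.350704 W/m², so R = √(4.442×10¹²/(4π×0.350704)) = 1.00×10⁶ m.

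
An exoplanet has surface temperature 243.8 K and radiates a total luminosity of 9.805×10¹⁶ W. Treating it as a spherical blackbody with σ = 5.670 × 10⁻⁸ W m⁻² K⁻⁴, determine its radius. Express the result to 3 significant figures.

L = 4πR²σT⁴ ⇒ R = √(L/(4πσT⁴)).
σT⁴ = 200.317 W/m², so R = √(9.805×10¹⁶/(4π×200.317)) = 6.24×10⁶ m.

R ≈ 6.24×10⁶ m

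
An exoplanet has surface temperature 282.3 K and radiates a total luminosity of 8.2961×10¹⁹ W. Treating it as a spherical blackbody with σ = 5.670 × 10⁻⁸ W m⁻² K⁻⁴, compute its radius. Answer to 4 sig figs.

R ≈ 1.354×10⁸ m

L = 4πR²σT⁴ ⇒ R = √(L/(4πσT⁴)).
σT⁴ = 360.103 W/m², so R = √(8.2961×10¹⁹/(4π×360.103)) = 1.354×10⁸ m.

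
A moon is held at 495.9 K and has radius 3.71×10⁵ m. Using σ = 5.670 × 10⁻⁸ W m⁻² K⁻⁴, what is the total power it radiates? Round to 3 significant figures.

Surface area A = 4πR² = 4π(3.71×10⁵ m)² = 1.72965×10¹² m².
P = σAT⁴ = 5.670×10⁻⁸ × 1.72965×10¹² × (495.9)⁴ = 5.93×10¹⁵ W.

P ≈ 5.93×10¹⁵ W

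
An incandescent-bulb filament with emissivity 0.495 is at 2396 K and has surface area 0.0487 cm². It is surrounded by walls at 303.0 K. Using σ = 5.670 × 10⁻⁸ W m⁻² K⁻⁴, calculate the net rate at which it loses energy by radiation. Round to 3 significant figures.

Area A = 0.0487 cm² = 4.87×10⁻⁶ m².
Net radiated power P_net = εσA(T⁴ − T₀⁴) = 0.495×5.670×10⁻⁸×4.87×10⁻⁶×(2396⁴ − 303.0⁴).
T⁴ − T₀⁴ = 3.29570×10¹³ − 8.42889×10⁹ = 3.29486×10¹³ K⁴, so P_net = 4.50 W.

Net loss ≈ 4.50 W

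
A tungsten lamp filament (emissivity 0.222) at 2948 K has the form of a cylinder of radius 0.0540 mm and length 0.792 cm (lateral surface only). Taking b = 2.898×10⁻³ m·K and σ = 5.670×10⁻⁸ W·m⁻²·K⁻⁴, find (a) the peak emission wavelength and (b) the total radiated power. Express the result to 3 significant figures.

λ_max ≈ 983 nm; P ≈ 2.55 W

(a) λ_max = b/T = 2.898×10⁻³/2948 = 9.830×10⁻⁷ m = 983 nm.
Lateral area A = 2πrL = 2π×5.40×10⁻⁵×7.92×10⁻³ = 2.68719×10⁻⁶ m².
(b) P = εσAT⁴ = 0.222×5.670×10⁻⁸×2.68719×10⁻⁶×(2948)⁴ = 2.55 W.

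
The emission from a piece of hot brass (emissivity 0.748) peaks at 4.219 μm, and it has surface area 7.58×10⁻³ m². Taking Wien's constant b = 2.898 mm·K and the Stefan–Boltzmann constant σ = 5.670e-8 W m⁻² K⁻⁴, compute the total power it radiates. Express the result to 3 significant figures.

Wien's law: T = b/λ_max = 2.898×10⁻³/4.219×10⁻⁶ = 686.893 K.
Area A = 7.58×10⁻³ m².
Then P = εσAT⁴ = 0.748×5.670×10⁻⁸×7.58×10⁻³×(686.893)⁴ = 71.6 W.

P ≈ 71.6 W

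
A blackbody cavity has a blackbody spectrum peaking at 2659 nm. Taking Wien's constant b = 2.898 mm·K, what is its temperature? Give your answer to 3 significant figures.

Wien's law gives T = b/λ_max = (2.898×10⁻³ m·K)/(2.659×10⁻⁶ m) = 1.09×10³ K.

T ≈ 1.09×10³ K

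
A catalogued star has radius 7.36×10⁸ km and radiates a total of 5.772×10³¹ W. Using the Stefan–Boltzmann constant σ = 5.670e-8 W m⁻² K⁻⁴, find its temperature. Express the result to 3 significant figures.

T ≈ 3.50×10³ K

Surface area A = 4πR² = 4π(7.36×10¹¹ m)² = 6.80715×10²⁴ m².
P = σAT⁴ ⇒ T = (P/(σA))^(1/4) = (5.772×10³¹/(5.670×10⁻⁸×6.80715×10²⁴))^(1/4) = 3.50×10³ K.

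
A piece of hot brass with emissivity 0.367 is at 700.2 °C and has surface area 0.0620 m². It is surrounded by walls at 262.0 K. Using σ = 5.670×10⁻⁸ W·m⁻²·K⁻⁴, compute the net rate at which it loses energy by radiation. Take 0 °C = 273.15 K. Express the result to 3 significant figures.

T = 700.2 °C + 273.15 = 973.35 K.
Area A = 0.0620 m².
Net radiated power P_net = εσA(T⁴ − T₀⁴) = 0.367×5.670×10⁻⁸×0.0620×(973.35⁴ − 262.0⁴).
T⁴ − T₀⁴ = 8.97586×10¹¹ − 4.71200×10⁹ = 8.92874×10¹¹ K⁴, so P_net = 1.15×10³ W.

Net loss ≈ 1.15×10³ W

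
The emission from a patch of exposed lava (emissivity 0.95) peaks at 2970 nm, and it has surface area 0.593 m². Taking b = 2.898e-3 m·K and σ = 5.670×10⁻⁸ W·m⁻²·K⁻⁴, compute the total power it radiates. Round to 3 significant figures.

Wien's law: T = b/λ_max = 2.898×10⁻³/2.970×10⁻⁶ = 975.758 K.
Area A = 0.593 m².
Then P = εσAT⁴ = 0.95×5.670×10⁻⁸×0.593×(975.758)⁴ = 2.90×10⁴ W.

P ≈ 2.90×10⁴ W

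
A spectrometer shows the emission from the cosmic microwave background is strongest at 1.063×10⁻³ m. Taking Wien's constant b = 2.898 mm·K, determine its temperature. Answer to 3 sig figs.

T ≈ 2.73 K

Wien's law gives T = b/λ_max = (2.898×10⁻³ m·K)/(1.063×10⁻³ m) = 2.73 K.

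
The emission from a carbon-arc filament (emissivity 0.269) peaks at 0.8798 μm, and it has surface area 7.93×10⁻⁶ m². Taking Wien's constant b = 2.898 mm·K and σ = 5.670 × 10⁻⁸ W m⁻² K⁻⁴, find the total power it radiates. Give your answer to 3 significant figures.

P ≈ 14.2 W

Wien's law: T = b/λ_max = 2.898×10⁻³/8.798×10⁻⁷ = 3293.93 K.
Area A = 7.93×10⁻⁶ m².
Then P = εσAT⁴ = 0.269×5.670×10⁻⁸×7.93×10⁻⁶×(3293.93)⁴ = 14.2 W.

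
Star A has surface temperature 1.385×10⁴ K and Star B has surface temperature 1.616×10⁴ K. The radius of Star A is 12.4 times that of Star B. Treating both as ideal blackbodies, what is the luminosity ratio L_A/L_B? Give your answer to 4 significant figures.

L_A/L_B ≈ 82.96

L ∝ R²T⁴, so L_A/L_B = (R_A/R_B)²(T_A/T_B)⁴ = (12.4)² × (1.385×10⁴/1.616×10⁴)⁴ = 153.76 × 0.539552 = 82.96.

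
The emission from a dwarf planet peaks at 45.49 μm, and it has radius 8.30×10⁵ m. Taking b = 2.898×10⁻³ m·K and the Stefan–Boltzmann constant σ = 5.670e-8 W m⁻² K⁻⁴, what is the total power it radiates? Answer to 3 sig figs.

P ≈ 8.08×10¹² W

Wien's law: T = b/λ_max = 2.898×10⁻³/4.549×10⁻⁵ = 63.7063 K.
Surface area A = 4πR² = 4π(8.30×10⁵ m)² = 8.65697×10¹² m².
Then P = σAT⁴ = 5.670×10⁻⁸×8.65697×10¹²×(63.7063)⁴ = 8.08×10¹² W.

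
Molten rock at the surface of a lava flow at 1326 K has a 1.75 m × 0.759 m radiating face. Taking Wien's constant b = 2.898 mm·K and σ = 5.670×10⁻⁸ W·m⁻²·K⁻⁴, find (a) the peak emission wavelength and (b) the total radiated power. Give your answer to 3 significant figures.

λ_max ≈ 2.19×10³ nm; P ≈ 2.33×10⁵ W

(a) λ_max = b/T = 2.898×10⁻³/1326 = 2.186×10⁻⁶ m = 2.19×10³ nm.
Area A = 1.75 × 0.759 = 1.32825 m².
(b) P = σAT⁴ = 5.670×10⁻⁸×1.32825×(1326)⁴ = 2.33×10⁵ W.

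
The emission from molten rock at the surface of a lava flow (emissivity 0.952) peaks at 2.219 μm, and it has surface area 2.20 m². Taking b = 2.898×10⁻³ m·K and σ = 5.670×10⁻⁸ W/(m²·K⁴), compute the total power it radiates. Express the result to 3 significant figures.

Wien's law: T = b/λ_max = 2.898×10⁻³/2.219×10⁻⁶ = 1305.99 K.
Area A = 2.20 m².
Then P = εσAT⁴ = 0.952×5.670×10⁻⁸×2.20×(1305.99)⁴ = 3.45×10⁵ W.

P ≈ 3.45×10⁵ W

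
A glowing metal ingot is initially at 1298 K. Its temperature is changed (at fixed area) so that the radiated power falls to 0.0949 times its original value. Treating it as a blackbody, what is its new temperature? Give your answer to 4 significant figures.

T₂ ≈ 720.4 K

P ∝ T⁴, so T₂/T₁ = (P₂/P₁)^(1/4) = (0.0949)^(1/4) = 0.555030.
T₂ = 1298 × 0.555030 = 720.4 K.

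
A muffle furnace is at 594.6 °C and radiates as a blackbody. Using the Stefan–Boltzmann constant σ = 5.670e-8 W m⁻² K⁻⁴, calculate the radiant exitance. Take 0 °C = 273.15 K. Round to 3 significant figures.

T = 594.6 °C + 273.15 = 867.75 K.
Stefan–Boltzmann: I = σT⁴ = 5.670×10⁻⁸ × (867.75)⁴ = 3.21×10⁴ W/m².

I ≈ 3.21×10⁴ W/m²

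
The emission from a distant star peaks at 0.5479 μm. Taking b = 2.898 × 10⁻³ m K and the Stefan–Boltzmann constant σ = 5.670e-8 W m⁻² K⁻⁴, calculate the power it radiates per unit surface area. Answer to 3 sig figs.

I ≈ 4.44×10⁷ W/m²

Wien's law: T = b/λ_max = 2.898×10⁻³/5.479×10⁻⁷ = 5289.29 K.
Then I = σT⁴ = 5.670×10⁻⁸×(5289.29)⁴ = 4.44×10⁷ W/m².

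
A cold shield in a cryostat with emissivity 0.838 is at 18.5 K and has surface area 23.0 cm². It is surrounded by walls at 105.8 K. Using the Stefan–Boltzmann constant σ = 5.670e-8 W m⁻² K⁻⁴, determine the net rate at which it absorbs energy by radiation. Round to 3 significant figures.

Net gain ≈ 0.0137 W

Area A = 23.0 cm² = 2.30×10⁻³ m².
Net radiated power P_net = εσA(T⁴ − T₀⁴) = 0.838×5.670×10⁻⁸×2.30×10⁻³×(18.5⁴ − 105.8⁴).
T⁴ − T₀⁴ = 1.17135×10⁵ − 1.25298×10⁸ = -1.25181×10⁸ K⁴, so P_net = -0.0137 W — negative, meaning a net gain of 0.0137 W.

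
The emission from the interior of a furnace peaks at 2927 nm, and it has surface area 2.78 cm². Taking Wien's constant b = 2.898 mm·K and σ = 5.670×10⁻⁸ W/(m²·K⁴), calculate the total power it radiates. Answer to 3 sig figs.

Wien's law: T = b/λ_max = 2.898×10⁻³/2.927×10⁻⁶ = 990.092 K.
Area A = 2.78 cm² = 2.78×10⁻⁴ m².
Then P = σAT⁴ = 5.670×10⁻⁸×2.78×10⁻⁴×(990.092)⁴ = 15.1 W.

P ≈ 15.1 W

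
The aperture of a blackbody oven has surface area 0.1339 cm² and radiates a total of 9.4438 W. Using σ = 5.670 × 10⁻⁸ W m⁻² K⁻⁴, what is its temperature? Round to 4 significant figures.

Area A = 0.1339 cm² = 1.339×10⁻⁵ m².
P = σAT⁴ ⇒ T = (P/(σA))^(1/4) = (9.4438/(5.670×10⁻⁸×1.339×10⁻⁵))^(1/4) = 1878 K.

T ≈ 1878 K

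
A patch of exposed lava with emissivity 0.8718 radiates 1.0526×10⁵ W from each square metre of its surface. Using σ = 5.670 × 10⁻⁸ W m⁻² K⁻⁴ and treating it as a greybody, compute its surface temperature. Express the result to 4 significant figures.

T ≈ 1208 K

I = εσT⁴, so T = (I/εσ)^(1/4) = (1.0526×10⁵/(0.8718×5.670×10⁻⁸))^(1/4) = 1208 K.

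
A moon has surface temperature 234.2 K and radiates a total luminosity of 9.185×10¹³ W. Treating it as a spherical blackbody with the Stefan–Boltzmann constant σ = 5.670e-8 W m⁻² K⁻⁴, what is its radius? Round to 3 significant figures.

R ≈ 2.07×10⁵ m

L = 4πR²σT⁴ ⇒ R = √(L/(4πσT⁴)).
σT⁴ = 170.581 W/m², so R = √(9.185×10¹³/(4π×170.581)) = 2.07×10⁵ m.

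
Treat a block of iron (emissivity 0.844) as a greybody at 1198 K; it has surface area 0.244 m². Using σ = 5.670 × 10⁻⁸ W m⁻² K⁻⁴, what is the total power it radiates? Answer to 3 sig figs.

Area A = 0.244 m².
P = εσAT⁴ = 0.844 × 5.670×10⁻⁸ × 0.244 × (1198)⁴ = 2.41×10⁴ W.

P ≈ 2.41×10⁴ W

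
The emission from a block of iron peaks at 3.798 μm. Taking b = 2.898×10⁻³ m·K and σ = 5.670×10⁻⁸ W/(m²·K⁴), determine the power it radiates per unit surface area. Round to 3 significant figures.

Wien's law: T = b/λ_max = 2.898×10⁻³/3.798×10⁻⁶ = 763.033 K.
Then I = σT⁴ = 5.670×10⁻⁸×(763.033)⁴ = 1.92×10⁴ W/m².

I ≈ 1.92×10⁴ W/m²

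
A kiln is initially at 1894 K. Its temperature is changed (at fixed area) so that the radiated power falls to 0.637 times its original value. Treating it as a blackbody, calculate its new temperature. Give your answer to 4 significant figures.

T₂ ≈ 1692 K

P ∝ T⁴, so T₂/T₁ = (P₂/P₁)^(1/4) = (0.637)^(1/4) = 0.893377.
T₂ = 1894 × 0.893377 = 1692 K.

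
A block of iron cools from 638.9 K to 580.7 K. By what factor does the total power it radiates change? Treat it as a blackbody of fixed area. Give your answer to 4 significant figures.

P ∝ T⁴, so P₂/P₁ = (T₂/T₁)⁴ = (580.7/638.9)⁴ = (0.908906)⁴ = 0.6825.

P₂/P₁ ≈ 0.6825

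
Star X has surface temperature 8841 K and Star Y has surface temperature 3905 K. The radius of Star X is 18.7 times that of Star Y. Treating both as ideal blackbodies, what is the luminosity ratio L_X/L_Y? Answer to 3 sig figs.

L ∝ R²T⁴, so L_X/L_Y = (R_X/R_Y)²(T_X/T_Y)⁴ = (18.7)² × (8841/3905)⁴ = 349.69 × 26.2737 = 9.19×10³.

L_X/L_Y ≈ 9.19×10³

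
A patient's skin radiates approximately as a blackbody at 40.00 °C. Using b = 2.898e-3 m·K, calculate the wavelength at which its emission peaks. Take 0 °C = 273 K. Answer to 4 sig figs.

T = 40.00 °C + 273 = 313.00 K.
Wien's displacement law: λ_max = b/T = (2.898×10⁻³ m·K)/(313.00 K) = 9.2588×10⁻⁶ m.
That is 9.259 μm, in the infrared range.

λ_max ≈ 9.259 μm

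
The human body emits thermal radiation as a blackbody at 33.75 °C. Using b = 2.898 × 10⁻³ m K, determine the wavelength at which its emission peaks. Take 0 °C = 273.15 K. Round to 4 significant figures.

λ_max ≈ 9.443 μm

T = 33.75 °C + 273.15 = 306.90 K.
Wien's displacement law: λ_max = b/T = (2.898×10⁻³ m·K)/(306.90 K) = 9.4428×10⁻⁶ m.
That is 9.443 μm, in the infrared range.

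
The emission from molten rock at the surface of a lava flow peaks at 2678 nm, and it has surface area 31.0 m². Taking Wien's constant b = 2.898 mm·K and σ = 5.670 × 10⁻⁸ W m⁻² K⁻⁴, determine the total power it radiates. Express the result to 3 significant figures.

P ≈ 2.41×10⁶ W

Wien's law: T = b/λ_max = 2.898×10⁻³/2.678×10⁻⁶ = 1082.15 K.
Area A = 31.0 m².
Then P = σAT⁴ = 5.670×10⁻⁸×31.0×(1082.15)⁴ = 2.41×10⁶ W.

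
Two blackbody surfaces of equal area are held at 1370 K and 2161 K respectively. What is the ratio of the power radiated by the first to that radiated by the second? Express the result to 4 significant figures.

P₁/P₂ ≈ 0.1615

With equal areas, P₁/P₂ = (T₁/T₂)⁴ = (1370/2161)⁴ = 0.1615.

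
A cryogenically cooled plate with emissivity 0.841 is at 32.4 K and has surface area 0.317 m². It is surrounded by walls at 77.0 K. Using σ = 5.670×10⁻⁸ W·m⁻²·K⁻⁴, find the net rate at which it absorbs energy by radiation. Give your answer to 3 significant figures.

Area A = 0.317 m².
Net radiated power P_net = εσA(T⁴ − T₀⁴) = 0.841×5.670×10⁻⁸×0.317×(32.4⁴ − 77.0⁴).
T⁴ − T₀⁴ = 1.10200×10⁶ − 3.51530×10⁷ = -3.40510×10⁷ K⁴, so P_net = -0.515 W — negative, meaning a net gain of 0.515 W.

Net gain ≈ 0.515 W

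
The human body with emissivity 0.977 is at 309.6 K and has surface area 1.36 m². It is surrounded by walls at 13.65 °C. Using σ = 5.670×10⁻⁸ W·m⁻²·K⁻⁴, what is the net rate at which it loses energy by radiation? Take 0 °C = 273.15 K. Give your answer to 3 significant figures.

Net loss ≈ 182 W

Surroundings: T = 13.65 °C + 273.15 = 286.80 K.
Area A = 1.36 m².
Net radiated power P_net = εσA(T⁴ − T₀⁴) = 0.977×5.670×10⁻⁸×1.36×(309.6⁴ − 286.80⁴).
T⁴ − T₀⁴ = 9.18764×10⁹ − 6.76576×10⁹ = 2.42188×10⁹ K⁴, so P_net = 182 W.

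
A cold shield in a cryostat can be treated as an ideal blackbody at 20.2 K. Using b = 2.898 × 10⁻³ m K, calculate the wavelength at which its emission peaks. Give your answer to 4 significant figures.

Wien's displacement law: λ_max = b/T = (2.898×10⁻³ m·K)/(20.2 K) = 1.4347×10⁻⁴ m.
That is 143.5 μm, in the infrared range.

λ_max ≈ 143.5 μm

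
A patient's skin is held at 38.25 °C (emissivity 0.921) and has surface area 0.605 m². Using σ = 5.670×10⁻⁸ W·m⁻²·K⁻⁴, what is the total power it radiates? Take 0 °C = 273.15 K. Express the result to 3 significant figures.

P ≈ 297 W

T = 38.25 °C + 273.15 = 311.40 K.
Area A = 0.605 m².
P = εσAT⁴ = 0.921 × 5.670×10⁻⁸ × 0.605 × (311.40)⁴ = 297 W.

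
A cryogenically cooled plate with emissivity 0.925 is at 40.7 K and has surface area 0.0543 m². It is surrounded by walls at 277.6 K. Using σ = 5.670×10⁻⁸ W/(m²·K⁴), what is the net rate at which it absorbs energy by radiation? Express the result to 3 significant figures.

Net gain ≈ 16.9 W

Area A = 0.0543 m².
Net radiated power P_net = εσA(T⁴ − T₀⁴) = 0.925×5.670×10⁻⁸×0.0543×(40.7⁴ − 277.6⁴).
T⁴ − T₀⁴ = 2.74396×10⁶ − 5.93851×10⁹ = -5.93577×10⁹ K⁴, so P_net = -16.9 W — negative, meaning a net gain of 16.9 W.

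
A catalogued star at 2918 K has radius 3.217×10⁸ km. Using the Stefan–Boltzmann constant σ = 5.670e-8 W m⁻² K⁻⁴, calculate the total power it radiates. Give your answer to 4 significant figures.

P ≈ 5.346×10³⁰ W

Surface area A = 4πR² = 4π(3.217×10¹¹ m)² = 1.30050×10²⁴ m².
P = σAT⁴ = 5.670×10⁻⁸ × 1.30050×10²⁴ × (2918)⁴ = 5.346×10³⁰ W.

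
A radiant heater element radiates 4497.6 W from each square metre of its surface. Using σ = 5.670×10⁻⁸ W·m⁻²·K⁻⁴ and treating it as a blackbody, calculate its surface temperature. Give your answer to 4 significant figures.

T ≈ 530.7 K

I = σT⁴, so T = (I/σ)^(1/4) = (4497.6/(5.670×10⁻⁸))^(1/4) = 530.7 K.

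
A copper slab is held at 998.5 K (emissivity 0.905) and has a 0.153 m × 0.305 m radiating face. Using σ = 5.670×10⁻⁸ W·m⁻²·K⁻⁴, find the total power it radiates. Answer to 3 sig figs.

P ≈ 2.38×10³ W

Area A = 0.153 × 0.305 = 0.046665 m².
P = εσAT⁴ = 0.905 × 5.670×10⁻⁸ × 0.046665 × (998.5)⁴ = 2.38×10³ W.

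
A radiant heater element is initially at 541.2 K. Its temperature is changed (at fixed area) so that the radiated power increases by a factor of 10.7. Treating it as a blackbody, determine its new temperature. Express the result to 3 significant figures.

T₂ ≈ 979 K

P ∝ T⁴, so T₂/T₁ = (P₂/P₁)^(1/4) = (10.7)^(1/4) = 1.80861.
T₂ = 541.2 × 1.80861 = 979 K.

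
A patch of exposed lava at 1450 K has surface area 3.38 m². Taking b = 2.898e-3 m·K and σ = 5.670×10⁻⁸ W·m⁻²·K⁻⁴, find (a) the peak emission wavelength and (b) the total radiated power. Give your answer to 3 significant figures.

(a) λ_max = b/T = 2.898×10⁻³/1450 = 1.999×10⁻⁶ m = 2.00 μm.
Area A = 3.38 m².
(b) P = σAT⁴ = 5.670×10⁻⁸×3.38×(1450)⁴ = 8.47×10⁵ W.

λ_max ≈ 2.00 μm; P ≈ 8.47×10⁵ W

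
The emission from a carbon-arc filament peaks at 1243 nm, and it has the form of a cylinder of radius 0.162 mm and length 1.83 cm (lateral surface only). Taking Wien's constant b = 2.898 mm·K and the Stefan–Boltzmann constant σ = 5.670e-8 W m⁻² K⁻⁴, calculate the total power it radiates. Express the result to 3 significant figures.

Wien's law: T = b/λ_max = 2.898×10⁻³/1.243×10⁻⁶ = 2331.46 K.
Lateral area A = 2πrL = 2π×1.62×10⁻⁴×0.0183 = 1.86271×10⁻⁵ m².
Then P = σAT⁴ = 5.670×10⁻⁸×1.86271×10⁻⁵×(2331.46)⁴ = 31.2 W.

P ≈ 31.2 W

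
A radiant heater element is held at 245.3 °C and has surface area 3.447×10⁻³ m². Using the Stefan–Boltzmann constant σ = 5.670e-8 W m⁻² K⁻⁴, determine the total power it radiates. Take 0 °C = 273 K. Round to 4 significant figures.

P ≈ 14.10 W

T = 245.3 °C + 273 = 518.3 K.
Area A = 3.447×10⁻³ m².
P = σAT⁴ = 5.670×10⁻⁸ × 3.447×10⁻³ × (518.3)⁴ = 14.10 W.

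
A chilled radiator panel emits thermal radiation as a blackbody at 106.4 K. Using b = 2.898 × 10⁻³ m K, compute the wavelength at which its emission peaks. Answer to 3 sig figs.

Wien's displacement law: λ_max = b/T = (2.898×10⁻³ m·K)/(106.4 K) = 2.724×10⁻⁵ m.
That is 27.2 μm, in the infrared range.

λ_max ≈ 27.2 μm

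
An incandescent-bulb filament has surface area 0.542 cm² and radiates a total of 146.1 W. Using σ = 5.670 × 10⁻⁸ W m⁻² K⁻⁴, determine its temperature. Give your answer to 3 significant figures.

T ≈ 2.63×10³ K

Area A = 0.542 cm² = 5.42×10⁻⁵ m².
P = σAT⁴ ⇒ T = (P/(σA))^(1/4) = (146.1/(5.670×10⁻⁸×5.42×10⁻⁵))^(1/4) = 2.63×10³ K.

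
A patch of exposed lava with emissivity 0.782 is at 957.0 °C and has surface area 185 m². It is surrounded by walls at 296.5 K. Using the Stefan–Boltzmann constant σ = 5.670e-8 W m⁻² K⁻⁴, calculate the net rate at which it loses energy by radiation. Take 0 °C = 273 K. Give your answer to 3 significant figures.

Net loss ≈ 1.87×10⁷ W

T = 957.0 °C + 273 = 1230.0 K.
Area A = 185 m².
Net radiated power P_net = εσA(T⁴ − T₀⁴) = 0.782×5.670×10⁻⁸×185×(1230.0⁴ − 296.5⁴).
T⁴ − T₀⁴ = 2.28887×10¹² − 7.72856×10⁹ = 2.28114×10¹² K⁴, so P_net = 1.87×10⁷ W.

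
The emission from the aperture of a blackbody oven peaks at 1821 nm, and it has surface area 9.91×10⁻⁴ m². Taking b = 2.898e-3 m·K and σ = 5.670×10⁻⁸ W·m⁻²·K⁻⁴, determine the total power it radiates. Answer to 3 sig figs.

Wien's law: T = b/λ_max = 2.898×10⁻³/1.821×10⁻⁶ = 1591.43 K.
Area A = 9.91×10⁻⁴ m².
Then P = σAT⁴ = 5.670×10⁻⁸×9.91×10⁻⁴×(1591.43)⁴ = 360 W.

P ≈ 360 W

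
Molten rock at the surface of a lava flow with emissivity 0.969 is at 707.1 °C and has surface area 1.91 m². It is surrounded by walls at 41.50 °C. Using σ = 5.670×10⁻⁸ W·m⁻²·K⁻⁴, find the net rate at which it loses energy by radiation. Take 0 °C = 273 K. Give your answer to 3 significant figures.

T = 707.1 °C + 273 = 980.1 K.
Surroundings: T = 41.50 °C + 273 = 314.50 K.
Area A = 1.91 m².
Net radiated power P_net = εσA(T⁴ − T₀⁴) = 0.969×5.670×10⁻⁸×1.91×(980.1⁴ − 314.50⁴).
T⁴ − T₀⁴ = 9.22745×10¹¹ − 9.78324×10⁹ = 9.12962×10¹¹ K⁴, so P_net = 9.58×10⁴ W.

Net loss ≈ 9.58×10⁴ W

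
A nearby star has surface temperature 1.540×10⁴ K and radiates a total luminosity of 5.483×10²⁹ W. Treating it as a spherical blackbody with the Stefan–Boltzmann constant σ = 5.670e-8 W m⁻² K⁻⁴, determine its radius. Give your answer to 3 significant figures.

R ≈ 3.70×10⁹ m

L = 4πR²σT⁴ ⇒ R = √(L/(4πσT⁴)).
σT⁴ = 3.18908×10⁹ W/m², so R = √(5.483×10²⁹/(4π×3.18908×10⁹)) = 3.70×10⁹ m.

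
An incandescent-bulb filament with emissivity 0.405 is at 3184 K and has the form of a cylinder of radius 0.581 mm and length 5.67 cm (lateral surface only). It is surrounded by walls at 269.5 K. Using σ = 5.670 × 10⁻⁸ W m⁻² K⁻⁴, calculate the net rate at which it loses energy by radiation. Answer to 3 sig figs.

Lateral area A = 2πrL = 2π×5.81×10⁻⁴×0.0567 = 2.06985×10⁻⁴ m².
Net radiated power P_net = εσA(T⁴ − T₀⁴) = 0.405×5.670×10⁻⁸×2.06985×10⁻⁴×(3184⁴ − 269.5⁴).
T⁴ − T₀⁴ = 1.02776×10¹⁴ − 5.27515×10⁹ = 1.02771×10¹⁴ K⁴, so P_net = 488 W.

Net loss ≈ 488 W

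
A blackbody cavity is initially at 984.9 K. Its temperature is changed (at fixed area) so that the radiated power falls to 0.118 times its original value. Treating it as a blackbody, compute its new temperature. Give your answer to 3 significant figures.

P ∝ T⁴, so T₂/T₁ = (P₂/P₁)^(1/4) = (0.118)^(1/4) = 0.586098.
T₂ = 984.9 × 0.586098 = 577 K.

T₂ ≈ 577 K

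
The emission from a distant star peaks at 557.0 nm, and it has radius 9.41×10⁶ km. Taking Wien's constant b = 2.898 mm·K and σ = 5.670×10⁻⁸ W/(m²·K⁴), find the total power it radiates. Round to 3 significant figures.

P ≈ 4.62×10²⁸ W

Wien's law: T = b/λ_max = 2.898×10⁻³/5.570×10⁻⁷ = 5202.87 K.
Surface area A = 4πR² = 4π(9.41×10⁹ m)² = 1.11273×10²¹ m².
Then P = σAT⁴ = 5.670×10⁻⁸×1.11273×10²¹×(5202.87)⁴ = 4.62×10²⁸ W.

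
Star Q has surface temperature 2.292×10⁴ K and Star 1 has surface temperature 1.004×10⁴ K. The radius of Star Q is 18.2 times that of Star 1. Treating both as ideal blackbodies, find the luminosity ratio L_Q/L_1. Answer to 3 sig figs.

L ∝ R²T⁴, so L_Q/L_1 = (R_Q/R_1)²(T_Q/T_1)⁴ = (18.2)² × (2.292×10⁴/1.004×10⁴)⁴ = 331.24 × 27.1596 = 9.00×10³.

L_Q/L_1 ≈ 9.00×10³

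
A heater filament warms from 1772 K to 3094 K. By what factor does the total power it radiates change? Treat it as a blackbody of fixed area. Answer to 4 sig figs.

P₂/P₁ ≈ 9.295

P ∝ T⁴, so P₂/P₁ = (T₂/T₁)⁴ = (3094/1772)⁴ = (1.74605)⁴ = 9.295.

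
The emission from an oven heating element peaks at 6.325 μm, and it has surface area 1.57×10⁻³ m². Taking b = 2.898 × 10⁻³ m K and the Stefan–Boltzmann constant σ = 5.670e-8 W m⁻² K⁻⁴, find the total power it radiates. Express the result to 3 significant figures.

Wien's law: T = b/λ_max = 2.898×10⁻³/6.325×10⁻⁶ = 458.182 K.
Area A = 1.57×10⁻³ m².
Then P = σAT⁴ = 5.670×10⁻⁸×1.57×10⁻³×(458.182)⁴ = 3.92 W.

P ≈ 3.92 W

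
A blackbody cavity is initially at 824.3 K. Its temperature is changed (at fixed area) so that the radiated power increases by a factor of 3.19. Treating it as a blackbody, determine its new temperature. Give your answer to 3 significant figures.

P ∝ T⁴, so T₂/T₁ = (P₂/P₁)^(1/4) = (3.19)^(1/4) = 1.33643.
T₂ = 824.3 × 1.33643 = 1.10×10³ K.

T₂ ≈ 1.10×10³ K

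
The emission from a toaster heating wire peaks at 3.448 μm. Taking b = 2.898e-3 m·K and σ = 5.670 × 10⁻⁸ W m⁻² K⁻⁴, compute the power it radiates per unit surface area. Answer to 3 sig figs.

Wien's law: T = b/λ_max = 2.898×10⁻³/3.448×10⁻⁶ = 840.487 K.
Then I = σT⁴ = 5.670×10⁻⁸×(840.487)⁴ = 2.83×10⁴ W/m².

I ≈ 2.83×10⁴ W/m²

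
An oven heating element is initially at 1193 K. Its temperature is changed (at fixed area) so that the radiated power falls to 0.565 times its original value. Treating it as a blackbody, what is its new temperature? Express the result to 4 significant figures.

P ∝ T⁴, so T₂/T₁ = (P₂/P₁)^(1/4) = (0.565)^(1/4) = 0.866986.
T₂ = 1193 × 0.866986 = 1034 K.

T₂ ≈ 1034 K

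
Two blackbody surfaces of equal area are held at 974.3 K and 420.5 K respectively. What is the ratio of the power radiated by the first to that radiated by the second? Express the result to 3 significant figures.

With equal areas, P₁/P₂ = (T₁/T₂)⁴ = (974.3/420.5)⁴ = 28.8.

P₁/P₂ ≈ 28.8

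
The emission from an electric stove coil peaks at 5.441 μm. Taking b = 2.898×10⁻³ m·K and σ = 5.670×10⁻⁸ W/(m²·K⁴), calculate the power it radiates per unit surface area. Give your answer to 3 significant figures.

Wien's law: T = b/λ_max = 2.898×10⁻³/5.441×10⁻⁶ = 532.623 K.
Then I = σT⁴ = 5.670×10⁻⁸×(532.623)⁴ = 4.56×10³ W/m².

I ≈ 4.56×10³ W/m²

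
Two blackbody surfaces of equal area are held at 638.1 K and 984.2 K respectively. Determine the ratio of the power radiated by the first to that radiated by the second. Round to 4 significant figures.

With equal areas, P₁/P₂ = (T₁/T₂)⁴ = (638.1/984.2)⁴ = 0.1767.

P₁/P₂ ≈ 0.1767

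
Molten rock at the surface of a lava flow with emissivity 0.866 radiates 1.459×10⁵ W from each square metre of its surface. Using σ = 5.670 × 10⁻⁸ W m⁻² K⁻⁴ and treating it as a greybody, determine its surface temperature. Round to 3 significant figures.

I = εσT⁴, so T = (I/εσ)^(1/4) = (1.459×10⁵/(0.866×5.670×10⁻⁸))^(1/4) = 1.31×10³ K.

T ≈ 1.31×10³ K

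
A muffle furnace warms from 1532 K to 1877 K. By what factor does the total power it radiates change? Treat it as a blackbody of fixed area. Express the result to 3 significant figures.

P ∝ T⁴, so P₂/P₁ = (T₂/T₁)⁴ = (1877/1532)⁴ = (1.22520)⁴ = 2.25.

P₂/P₁ ≈ 2.25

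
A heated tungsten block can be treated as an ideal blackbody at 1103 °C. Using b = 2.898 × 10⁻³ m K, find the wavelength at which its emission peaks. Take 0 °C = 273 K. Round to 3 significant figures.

λ_max ≈ 2.11 μm

T = 1103 °C + 273 = 1376 K.
Wien's displacement law: λ_max = b/T = (2.898×10⁻³ m·K)/(1376 K) = 2.106×10⁻⁶ m.
That is 2.11 μm, in the infrared range.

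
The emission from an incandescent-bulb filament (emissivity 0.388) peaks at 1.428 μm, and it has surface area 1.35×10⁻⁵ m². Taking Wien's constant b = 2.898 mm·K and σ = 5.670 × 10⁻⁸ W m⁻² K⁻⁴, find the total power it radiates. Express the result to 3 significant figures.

P ≈ 5.04 W

Wien's law: T = b/λ_max = 2.898×10⁻³/1.428×10⁻⁶ = 2029.41 K.
Area A = 1.35×10⁻⁵ m².
Then P = εσAT⁴ = 0.388×5.670×10⁻⁸×1.35×10⁻⁵×(2029.41)⁴ = 5.04 W.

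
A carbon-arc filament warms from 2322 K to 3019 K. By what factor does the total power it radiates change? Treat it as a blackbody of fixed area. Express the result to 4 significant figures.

P ∝ T⁴, so P₂/P₁ = (T₂/T₁)⁴ = (3019/2322)⁴ = (1.30017)⁴ = 2.858.

P₂/P₁ ≈ 2.858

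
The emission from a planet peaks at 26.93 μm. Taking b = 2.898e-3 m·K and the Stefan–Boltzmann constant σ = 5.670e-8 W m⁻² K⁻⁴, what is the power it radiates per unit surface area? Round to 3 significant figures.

Wien's law: T = b/λ_max = 2.898×10⁻³/2.693×10⁻⁵ = 107.612 K.
Then I = σT⁴ = 5.670×10⁻⁸×(107.612)⁴ = 7.60 W/m².

I ≈ 7.60 W/m²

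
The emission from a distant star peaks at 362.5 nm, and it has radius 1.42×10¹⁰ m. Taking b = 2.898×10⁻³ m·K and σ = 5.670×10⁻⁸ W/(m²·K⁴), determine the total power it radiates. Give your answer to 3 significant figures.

P ≈ 5.87×10²⁹ W

Wien's law: T = b/λ_max = 2.898×10⁻³/3.625×10⁻⁷ = 7994.48 K.
Surface area A = 4πR² = 4π(1.42×10¹⁰ m)² = 2.53388×10²¹ m².
Then P = σAT⁴ = 5.670×10⁻⁸×2.53388×10²¹×(7994.48)⁴ = 5.87×10²⁹ W.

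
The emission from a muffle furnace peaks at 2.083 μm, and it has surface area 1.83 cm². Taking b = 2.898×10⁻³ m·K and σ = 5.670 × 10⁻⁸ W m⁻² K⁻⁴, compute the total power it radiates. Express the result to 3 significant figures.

P ≈ 38.9 W

Wien's law: T = b/λ_max = 2.898×10⁻³/2.083×10⁻⁶ = 1391.26 K.
Area A = 1.83 cm² = 1.83×10⁻⁴ m².
Then P = σAT⁴ = 5.670×10⁻⁸×1.83×10⁻⁴×(1391.26)⁴ = 38.9 W.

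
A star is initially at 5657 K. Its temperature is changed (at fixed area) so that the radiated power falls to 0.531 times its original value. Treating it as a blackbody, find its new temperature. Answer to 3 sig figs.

T₂ ≈ 4.83×10³ K

P ∝ T⁴, so T₂/T₁ = (P₂/P₁)^(1/4) = (0.531)^(1/4) = 0.853638.
T₂ = 5657 × 0.853638 = 4.83×10³ K.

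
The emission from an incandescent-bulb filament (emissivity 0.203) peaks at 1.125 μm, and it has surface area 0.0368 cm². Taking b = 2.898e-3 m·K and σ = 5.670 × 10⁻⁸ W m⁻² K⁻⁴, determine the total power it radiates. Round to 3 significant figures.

Wien's law: T = b/λ_max = 2.898×10⁻³/1.125×10⁻⁶ = 2576.00 K.
Area A = 0.0368 cm² = 3.68×10⁻⁶ m².
Then P = εσAT⁴ = 0.203×5.670×10⁻⁸×3.68×10⁻⁶×(2576.00)⁴ = 1.87 W.

P ≈ 1.87 W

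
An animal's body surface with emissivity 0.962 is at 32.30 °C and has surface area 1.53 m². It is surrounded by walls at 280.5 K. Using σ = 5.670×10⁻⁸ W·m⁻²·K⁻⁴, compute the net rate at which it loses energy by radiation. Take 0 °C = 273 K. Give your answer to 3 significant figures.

Net loss ≈ 208 W

T = 32.30 °C + 273 = 305.30 K.
Area A = 1.53 m².
Net radiated power P_net = εσA(T⁴ − T₀⁴) = 0.962×5.670×10⁻⁸×1.53×(305.30⁴ − 280.5⁴).
T⁴ − T₀⁴ = 8.68775×10⁹ − 6.19058×10⁹ = 2.49717×10⁹ K⁴, so P_net = 208 W.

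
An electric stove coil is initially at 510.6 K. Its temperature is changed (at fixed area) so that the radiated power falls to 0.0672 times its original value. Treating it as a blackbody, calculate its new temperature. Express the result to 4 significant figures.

T₂ ≈ 260.0 K

P ∝ T⁴, so T₂/T₁ = (P₂/P₁)^(1/4) = (0.0672)^(1/4) = 0.509146.
T₂ = 510.6 × 0.509146 = 260.0 K.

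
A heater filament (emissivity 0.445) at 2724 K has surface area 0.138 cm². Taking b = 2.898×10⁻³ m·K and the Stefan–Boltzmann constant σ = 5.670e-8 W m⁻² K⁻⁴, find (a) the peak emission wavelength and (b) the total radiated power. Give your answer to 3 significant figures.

λ_max ≈ 1.06×10³ nm; P ≈ 19.2 W

(a) λ_max = b/T = 2.898×10⁻³/2724 = 1.064×10⁻⁶ m = 1.06×10³ nm.
Area A = 0.138 cm² = 1.38×10⁻⁵ m².
(b) P = εσAT⁴ = 0.445×5.670×10⁻⁸×1.38×10⁻⁵×(2724)⁴ = 19.2 W.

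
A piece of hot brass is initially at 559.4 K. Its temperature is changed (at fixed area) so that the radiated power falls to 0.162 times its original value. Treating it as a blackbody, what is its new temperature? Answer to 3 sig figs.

T₂ ≈ 355 K

P ∝ T⁴, so T₂/T₁ = (P₂/P₁)^(1/4) = (0.162)^(1/4) = 0.634423.
T₂ = 559.4 × 0.634423 = 355 K.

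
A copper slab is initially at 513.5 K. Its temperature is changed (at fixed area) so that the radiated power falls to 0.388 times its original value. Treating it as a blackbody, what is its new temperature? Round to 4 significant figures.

T₂ ≈ 405.3 K

P ∝ T⁴, so T₂/T₁ = (P₂/P₁)^(1/4) = (0.388)^(1/4) = 0.789238.
T₂ = 513.5 × 0.789238 = 405.3 K.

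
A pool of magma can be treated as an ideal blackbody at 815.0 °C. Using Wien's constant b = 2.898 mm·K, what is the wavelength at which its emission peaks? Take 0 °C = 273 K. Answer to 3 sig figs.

T = 815.0 °C + 273 = 1088.0 K.
Wien's displacement law: λ_max = b/T = (2.898×10⁻³ m·K)/(1088.0 K) = 2.664×10⁻⁶ m.
That is 2.66×10³ nm, in the infrared range.

λ_max ≈ 2.66×10³ nm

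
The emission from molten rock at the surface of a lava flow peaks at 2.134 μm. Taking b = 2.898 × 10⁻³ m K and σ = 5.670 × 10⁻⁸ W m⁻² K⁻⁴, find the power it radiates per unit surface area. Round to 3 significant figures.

I ≈ 1.93×10⁵ W/m²

Wien's law: T = b/λ_max = 2.898×10⁻³/2.134×10⁻⁶ = 1358.01 K.
Then I = σT⁴ = 5.670×10⁻⁸×(1358.01)⁴ = 1.93×10⁵ W/m².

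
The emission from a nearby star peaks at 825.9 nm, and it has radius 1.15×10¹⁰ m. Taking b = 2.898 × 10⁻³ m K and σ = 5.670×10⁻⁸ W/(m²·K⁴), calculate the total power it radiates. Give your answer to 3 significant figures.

P ≈ 1.43×10²⁸ W

Wien's law: T = b/λ_max = 2.898×10⁻³/8.259×10⁻⁷ = 3508.90 K.
Surface area A = 4πR² = 4π(1.15×10¹⁰ m)² = 1.66190×10²¹ m².
Then P = σAT⁴ = 5.670×10⁻⁸×1.66190×10²¹×(3508.90)⁴ = 1.43×10²⁸ W.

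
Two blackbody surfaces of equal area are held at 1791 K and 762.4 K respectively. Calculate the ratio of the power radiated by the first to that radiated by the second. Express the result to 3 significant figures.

P₁/P₂ ≈ 30.5

With equal areas, P₁/P₂ = (T₁/T₂)⁴ = (1791/762.4)⁴ = 30.5.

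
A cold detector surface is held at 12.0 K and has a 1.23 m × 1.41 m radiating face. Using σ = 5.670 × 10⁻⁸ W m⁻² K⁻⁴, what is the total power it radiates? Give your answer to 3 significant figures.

P ≈ 2.04×10⁻³ W

Area A = 1.23 × 1.41 = 1.7343 m².
P = σAT⁴ = 5.670×10⁻⁸ × 1.7343 × (12.0)⁴ = 2.04×10⁻³ W.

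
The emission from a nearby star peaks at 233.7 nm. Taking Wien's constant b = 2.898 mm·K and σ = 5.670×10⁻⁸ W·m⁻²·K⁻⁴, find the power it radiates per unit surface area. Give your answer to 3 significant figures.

I ≈ 1.34×10⁹ W/m²

Wien's law: T = b/λ_max = 2.898×10⁻³/2.337×10⁻⁷ = 12400.5 K.
Then I = σT⁴ = 5.670×10⁻⁸×(12400.5)⁴ = 1.34×10⁹ W/m².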